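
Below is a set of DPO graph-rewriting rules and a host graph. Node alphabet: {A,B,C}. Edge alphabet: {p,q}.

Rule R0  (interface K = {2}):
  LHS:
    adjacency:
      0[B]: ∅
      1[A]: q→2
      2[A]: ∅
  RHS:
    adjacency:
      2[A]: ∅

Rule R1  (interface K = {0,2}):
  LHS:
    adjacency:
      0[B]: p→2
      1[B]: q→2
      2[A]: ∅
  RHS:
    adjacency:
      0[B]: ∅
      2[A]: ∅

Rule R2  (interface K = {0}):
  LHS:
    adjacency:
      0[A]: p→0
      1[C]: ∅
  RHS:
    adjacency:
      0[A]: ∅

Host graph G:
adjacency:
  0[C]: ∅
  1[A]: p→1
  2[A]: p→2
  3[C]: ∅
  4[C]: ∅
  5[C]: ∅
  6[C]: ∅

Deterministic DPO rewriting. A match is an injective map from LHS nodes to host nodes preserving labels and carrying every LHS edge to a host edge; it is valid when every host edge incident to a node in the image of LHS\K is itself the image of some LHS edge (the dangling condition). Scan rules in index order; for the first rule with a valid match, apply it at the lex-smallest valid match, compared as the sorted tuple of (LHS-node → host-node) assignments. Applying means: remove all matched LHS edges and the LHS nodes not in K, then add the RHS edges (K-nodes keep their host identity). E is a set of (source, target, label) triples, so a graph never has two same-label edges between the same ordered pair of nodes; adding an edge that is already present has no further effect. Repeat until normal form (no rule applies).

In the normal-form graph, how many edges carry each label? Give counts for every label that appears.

start.  V:7 E:2  edges: 1-p->1 2-p->2
1. fire R2 via {0↦1, 1↦0}  →  V:6 E:1  edges: 2-p->2
2. fire R2 via {0↦2, 1↦3}  →  V:5 E:0  edges: ∅
normal form: no rule applies after step 2
NF edges: []

Answer: (no edges)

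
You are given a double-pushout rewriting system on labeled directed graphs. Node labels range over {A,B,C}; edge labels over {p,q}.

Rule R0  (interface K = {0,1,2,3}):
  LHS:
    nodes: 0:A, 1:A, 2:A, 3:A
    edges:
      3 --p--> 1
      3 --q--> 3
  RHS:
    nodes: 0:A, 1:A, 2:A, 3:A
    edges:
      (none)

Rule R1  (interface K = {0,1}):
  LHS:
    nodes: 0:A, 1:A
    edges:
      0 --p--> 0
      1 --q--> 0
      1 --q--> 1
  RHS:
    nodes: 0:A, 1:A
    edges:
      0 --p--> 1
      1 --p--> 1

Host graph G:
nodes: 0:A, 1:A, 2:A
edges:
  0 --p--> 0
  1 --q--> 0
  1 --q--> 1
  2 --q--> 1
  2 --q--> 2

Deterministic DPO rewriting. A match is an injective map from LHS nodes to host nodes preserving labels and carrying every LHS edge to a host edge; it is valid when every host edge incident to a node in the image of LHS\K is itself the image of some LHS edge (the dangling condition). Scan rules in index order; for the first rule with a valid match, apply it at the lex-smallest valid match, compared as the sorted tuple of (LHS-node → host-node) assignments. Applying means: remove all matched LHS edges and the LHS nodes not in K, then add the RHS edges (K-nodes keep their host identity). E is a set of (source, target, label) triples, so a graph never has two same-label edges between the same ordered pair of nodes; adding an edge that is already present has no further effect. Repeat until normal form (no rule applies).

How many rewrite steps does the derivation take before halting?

Answer: 2

Steps:
start.  V:3 E:5  edges: 0-p->0 1-q->0 1-q->1 2-q->1 2-q->2
1. fire R1 via {0↦0, 1↦1}  →  V:3 E:4  edges: 0-p->1 1-p->1 2-q->1 2-q->2
2. fire R1 via {0↦1, 1↦2}  →  V:3 E:3  edges: 0-p->1 1-p->2 2-p->2
halt: no rule applies after step 2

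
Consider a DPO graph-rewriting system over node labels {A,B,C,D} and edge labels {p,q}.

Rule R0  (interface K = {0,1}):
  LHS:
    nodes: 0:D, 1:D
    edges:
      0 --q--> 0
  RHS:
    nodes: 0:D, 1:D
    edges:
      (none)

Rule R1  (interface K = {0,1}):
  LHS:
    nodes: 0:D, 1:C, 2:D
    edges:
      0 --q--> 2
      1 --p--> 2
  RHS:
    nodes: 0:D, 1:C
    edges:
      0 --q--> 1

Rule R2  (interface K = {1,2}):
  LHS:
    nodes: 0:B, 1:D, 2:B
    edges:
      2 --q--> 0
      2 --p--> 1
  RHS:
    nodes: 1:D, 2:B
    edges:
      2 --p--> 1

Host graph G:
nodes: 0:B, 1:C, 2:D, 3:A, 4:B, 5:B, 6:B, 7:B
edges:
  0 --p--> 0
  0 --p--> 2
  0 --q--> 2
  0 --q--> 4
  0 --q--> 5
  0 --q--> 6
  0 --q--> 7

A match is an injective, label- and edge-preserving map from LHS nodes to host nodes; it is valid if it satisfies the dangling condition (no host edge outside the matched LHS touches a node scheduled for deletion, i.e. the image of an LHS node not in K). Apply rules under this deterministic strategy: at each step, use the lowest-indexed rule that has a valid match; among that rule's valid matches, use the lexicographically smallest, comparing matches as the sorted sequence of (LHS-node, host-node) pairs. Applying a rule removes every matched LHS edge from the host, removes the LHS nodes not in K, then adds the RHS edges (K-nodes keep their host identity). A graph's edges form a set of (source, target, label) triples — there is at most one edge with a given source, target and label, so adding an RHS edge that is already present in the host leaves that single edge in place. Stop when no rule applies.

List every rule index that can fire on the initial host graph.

Answer: [R2]

Steps:
R0: no valid match — LHS pattern not found
R1: no valid match — LHS pattern not found
R2: 4 valid matches — {0↦4, 1↦2, 2↦0}, {0↦5, 1↦2, 2↦0}, {0↦6, 1↦2, 2↦0} (+1 more)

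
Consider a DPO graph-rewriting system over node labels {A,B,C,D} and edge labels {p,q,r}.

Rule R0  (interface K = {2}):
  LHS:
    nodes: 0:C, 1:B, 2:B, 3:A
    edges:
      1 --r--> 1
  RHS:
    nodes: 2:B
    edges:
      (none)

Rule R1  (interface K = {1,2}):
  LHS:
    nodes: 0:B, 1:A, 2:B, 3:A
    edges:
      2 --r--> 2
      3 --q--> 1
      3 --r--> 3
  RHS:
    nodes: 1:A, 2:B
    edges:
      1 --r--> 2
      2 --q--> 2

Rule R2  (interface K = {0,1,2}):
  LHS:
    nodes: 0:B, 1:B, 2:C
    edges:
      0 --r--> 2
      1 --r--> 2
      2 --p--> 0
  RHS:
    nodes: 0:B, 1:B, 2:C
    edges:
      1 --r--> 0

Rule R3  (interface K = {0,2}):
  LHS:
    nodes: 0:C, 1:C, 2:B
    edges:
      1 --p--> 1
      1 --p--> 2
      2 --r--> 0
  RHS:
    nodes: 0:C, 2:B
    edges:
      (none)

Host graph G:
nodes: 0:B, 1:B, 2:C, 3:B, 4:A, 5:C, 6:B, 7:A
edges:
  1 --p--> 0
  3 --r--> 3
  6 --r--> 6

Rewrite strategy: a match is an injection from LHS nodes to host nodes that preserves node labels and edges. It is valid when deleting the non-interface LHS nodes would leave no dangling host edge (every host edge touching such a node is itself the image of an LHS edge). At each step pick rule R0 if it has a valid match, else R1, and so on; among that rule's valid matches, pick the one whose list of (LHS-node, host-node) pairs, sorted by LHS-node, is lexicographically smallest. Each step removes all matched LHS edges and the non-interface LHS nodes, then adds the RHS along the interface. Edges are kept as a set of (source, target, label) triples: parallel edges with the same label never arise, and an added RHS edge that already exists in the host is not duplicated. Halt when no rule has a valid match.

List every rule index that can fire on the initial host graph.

R0: 24 valid matches — {0↦2, 1↦3, 2↦0, 3↦4}, {0↦2, 1↦3, 2↦0, 3↦7}, {0↦2, 1↦3, 2↦1, 3↦4} (+21 more)
R1: no valid match — LHS pattern not found
R2: no valid match — LHS pattern not found
R3: no valid match — LHS pattern not found

Answer: [R0]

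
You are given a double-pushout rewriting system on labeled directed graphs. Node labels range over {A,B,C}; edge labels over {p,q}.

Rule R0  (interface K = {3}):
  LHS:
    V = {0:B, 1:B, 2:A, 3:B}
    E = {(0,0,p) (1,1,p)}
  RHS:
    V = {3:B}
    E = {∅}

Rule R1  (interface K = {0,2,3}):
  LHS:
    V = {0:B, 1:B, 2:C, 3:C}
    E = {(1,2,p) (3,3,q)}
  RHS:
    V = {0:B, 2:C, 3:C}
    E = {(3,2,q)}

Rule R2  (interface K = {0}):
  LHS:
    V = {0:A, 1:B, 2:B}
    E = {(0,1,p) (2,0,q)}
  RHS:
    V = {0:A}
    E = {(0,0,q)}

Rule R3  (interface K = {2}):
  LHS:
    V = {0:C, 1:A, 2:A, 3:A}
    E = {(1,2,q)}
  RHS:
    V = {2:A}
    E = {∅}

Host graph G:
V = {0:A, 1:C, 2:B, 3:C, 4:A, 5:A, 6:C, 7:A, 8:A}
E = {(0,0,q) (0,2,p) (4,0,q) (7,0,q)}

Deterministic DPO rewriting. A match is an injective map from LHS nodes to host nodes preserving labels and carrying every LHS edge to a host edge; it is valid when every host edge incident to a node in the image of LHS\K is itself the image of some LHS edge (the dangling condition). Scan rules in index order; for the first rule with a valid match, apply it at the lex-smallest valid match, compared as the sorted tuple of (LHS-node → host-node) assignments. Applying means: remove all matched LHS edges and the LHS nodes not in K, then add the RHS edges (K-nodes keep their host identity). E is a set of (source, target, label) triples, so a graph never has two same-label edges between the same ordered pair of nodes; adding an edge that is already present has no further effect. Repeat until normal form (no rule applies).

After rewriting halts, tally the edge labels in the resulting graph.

Answer: p:1 q:1

Steps:
initial: |V|=9 |E|=4  E = 0-q->0 0-p->2 4-q->0 7-q->0
step 1: apply R3 at {0↦1, 1↦4, 2↦0, 3↦5}  → |V|=6 |E|=3  E = 0-q->0 0-p->2 7-q->0
step 2: apply R3 at {0↦3, 1↦7, 2↦0, 3↦8}  → |V|=3 |E|=2  E = 0-q->0 0-p->2
final graph: no rule applies after step 2
NF edges: [(0, 0, 'q'), (0, 2, 'p')]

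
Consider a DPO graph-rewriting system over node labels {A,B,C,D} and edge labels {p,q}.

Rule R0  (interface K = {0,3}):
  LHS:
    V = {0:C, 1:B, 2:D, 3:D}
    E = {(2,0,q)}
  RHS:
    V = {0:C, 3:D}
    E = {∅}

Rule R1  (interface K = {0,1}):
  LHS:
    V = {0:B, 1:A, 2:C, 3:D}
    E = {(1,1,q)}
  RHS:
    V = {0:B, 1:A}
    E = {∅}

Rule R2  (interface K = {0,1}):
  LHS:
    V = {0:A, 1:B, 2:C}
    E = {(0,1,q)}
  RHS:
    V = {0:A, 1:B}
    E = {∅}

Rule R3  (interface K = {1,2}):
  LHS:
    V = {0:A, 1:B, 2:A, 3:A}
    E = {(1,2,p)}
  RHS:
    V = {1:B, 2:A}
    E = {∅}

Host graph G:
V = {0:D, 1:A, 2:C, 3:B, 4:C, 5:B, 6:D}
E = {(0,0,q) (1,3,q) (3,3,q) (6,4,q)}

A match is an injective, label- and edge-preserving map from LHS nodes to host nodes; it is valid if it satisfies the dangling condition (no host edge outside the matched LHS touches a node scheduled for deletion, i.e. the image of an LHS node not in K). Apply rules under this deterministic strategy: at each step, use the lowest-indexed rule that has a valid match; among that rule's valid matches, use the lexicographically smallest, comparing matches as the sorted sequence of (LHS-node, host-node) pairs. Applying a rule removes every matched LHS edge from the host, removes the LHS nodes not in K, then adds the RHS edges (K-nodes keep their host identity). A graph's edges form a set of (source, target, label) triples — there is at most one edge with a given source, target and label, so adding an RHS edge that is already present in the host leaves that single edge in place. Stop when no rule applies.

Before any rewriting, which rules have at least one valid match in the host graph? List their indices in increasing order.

R0: 1 valid match — {0↦4, 1↦5, 2↦6, 3↦0}
R1: no valid match — LHS pattern not found
R2: 1 valid match — {0↦1, 1↦3, 2↦2}
R3: no valid match — LHS pattern not found

Answer: [R0,R2]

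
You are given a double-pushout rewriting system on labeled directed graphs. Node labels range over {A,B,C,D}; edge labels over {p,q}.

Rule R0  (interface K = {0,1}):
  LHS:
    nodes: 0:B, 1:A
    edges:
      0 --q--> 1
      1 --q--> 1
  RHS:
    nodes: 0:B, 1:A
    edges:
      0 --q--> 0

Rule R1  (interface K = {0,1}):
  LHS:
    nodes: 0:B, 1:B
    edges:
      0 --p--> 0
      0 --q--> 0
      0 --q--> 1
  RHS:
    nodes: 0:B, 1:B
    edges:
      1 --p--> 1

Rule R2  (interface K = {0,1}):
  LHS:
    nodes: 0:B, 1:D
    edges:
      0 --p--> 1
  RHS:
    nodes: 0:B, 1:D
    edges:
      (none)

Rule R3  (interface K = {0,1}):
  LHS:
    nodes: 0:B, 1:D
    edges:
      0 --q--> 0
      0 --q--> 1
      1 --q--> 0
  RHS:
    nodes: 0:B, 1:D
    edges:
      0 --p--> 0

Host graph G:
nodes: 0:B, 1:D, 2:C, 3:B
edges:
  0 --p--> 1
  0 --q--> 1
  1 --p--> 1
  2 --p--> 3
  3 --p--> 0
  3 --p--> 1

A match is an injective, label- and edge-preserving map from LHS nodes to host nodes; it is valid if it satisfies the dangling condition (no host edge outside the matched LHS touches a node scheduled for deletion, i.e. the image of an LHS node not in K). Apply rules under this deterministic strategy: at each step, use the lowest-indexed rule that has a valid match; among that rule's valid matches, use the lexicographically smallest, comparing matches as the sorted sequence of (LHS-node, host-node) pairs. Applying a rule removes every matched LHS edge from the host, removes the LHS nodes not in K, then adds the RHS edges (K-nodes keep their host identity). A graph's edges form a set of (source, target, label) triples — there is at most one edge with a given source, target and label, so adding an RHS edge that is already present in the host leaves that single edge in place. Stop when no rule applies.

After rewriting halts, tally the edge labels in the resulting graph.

Answer: p:3 q:1

Rewrite trace:
initial: |V|=4 |E|=6  E = 0-p->1 0-q->1 1-p->1 2-p->3 3-p->0 3-p->1
step 1: apply R2 at {0↦0, 1↦1}  → |V|=4 |E|=5  E = 0-q->1 1-p->1 2-p->3 3-p->0 3-p->1
step 2: apply R2 at {0↦3, 1↦1}  → |V|=4 |E|=4  E = 0-q->1 1-p->1 2-p->3 3-p->0
final graph: no rule applies after step 2
NF edges: [(0, 1, 'q'), (1, 1, 'p'), (2, 3, 'p'), (3, 0, 'p')]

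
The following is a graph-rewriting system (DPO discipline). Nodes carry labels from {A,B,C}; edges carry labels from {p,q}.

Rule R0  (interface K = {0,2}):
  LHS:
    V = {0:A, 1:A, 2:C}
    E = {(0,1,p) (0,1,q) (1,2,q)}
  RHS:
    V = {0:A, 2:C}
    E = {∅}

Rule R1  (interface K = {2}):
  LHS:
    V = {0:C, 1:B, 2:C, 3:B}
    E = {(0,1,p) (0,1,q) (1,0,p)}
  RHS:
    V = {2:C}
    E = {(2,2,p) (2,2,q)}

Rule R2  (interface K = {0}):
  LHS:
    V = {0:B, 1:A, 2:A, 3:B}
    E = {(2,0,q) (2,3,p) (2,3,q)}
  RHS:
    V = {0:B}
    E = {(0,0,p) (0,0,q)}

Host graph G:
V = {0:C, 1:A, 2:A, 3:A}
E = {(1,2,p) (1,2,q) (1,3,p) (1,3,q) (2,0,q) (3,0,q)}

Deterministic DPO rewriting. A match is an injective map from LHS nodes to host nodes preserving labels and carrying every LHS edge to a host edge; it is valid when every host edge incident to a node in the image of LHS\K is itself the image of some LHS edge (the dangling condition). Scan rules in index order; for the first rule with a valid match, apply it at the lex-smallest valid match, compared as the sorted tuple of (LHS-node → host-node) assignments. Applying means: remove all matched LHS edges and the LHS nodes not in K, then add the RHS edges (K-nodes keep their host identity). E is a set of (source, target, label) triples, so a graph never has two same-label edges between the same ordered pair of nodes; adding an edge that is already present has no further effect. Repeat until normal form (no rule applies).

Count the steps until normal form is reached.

initial: |V|=4 |E|=6  E = 1-p->2 1-q->2 1-p->3 1-q->3 2-q->0 3-q->0
step 1: apply R0 at {0↦1, 1↦2, 2↦0}  → |V|=3 |E|=3  E = 1-p->3 1-q->3 3-q->0
step 2: apply R0 at {0↦1, 1↦3, 2↦0}  → |V|=2 |E|=0  E = ∅
final graph: no rule applies after step 2

Answer: 2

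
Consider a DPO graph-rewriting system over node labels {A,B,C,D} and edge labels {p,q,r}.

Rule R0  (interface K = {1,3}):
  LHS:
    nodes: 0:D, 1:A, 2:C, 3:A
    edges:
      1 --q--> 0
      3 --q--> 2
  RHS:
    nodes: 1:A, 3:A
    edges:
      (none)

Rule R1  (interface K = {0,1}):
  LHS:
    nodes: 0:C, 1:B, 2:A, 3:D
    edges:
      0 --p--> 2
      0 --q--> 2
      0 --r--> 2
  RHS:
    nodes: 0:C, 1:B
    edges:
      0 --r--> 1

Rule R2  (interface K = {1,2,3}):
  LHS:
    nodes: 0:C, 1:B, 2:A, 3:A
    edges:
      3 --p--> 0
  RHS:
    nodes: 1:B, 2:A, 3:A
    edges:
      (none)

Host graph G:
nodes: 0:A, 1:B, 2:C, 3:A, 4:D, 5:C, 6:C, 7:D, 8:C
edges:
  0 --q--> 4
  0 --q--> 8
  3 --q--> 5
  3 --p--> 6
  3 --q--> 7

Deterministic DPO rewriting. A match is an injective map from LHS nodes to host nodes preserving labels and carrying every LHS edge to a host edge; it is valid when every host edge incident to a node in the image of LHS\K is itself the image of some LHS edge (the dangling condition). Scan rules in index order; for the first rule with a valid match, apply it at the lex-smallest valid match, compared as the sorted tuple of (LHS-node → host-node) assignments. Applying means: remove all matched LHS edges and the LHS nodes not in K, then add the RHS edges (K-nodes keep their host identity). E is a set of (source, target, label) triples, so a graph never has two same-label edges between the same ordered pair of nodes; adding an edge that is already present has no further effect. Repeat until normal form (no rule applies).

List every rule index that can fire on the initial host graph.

Answer: [R0,R2]

Derivation:
R0: 2 valid matches — {0↦4, 1↦0, 2↦5, 3↦3}, {0↦7, 1↦3, 2↦8, 3↦0}
R1: no valid match — LHS pattern not found
R2: 1 valid match — {0↦6, 1↦1, 2↦0, 3↦3}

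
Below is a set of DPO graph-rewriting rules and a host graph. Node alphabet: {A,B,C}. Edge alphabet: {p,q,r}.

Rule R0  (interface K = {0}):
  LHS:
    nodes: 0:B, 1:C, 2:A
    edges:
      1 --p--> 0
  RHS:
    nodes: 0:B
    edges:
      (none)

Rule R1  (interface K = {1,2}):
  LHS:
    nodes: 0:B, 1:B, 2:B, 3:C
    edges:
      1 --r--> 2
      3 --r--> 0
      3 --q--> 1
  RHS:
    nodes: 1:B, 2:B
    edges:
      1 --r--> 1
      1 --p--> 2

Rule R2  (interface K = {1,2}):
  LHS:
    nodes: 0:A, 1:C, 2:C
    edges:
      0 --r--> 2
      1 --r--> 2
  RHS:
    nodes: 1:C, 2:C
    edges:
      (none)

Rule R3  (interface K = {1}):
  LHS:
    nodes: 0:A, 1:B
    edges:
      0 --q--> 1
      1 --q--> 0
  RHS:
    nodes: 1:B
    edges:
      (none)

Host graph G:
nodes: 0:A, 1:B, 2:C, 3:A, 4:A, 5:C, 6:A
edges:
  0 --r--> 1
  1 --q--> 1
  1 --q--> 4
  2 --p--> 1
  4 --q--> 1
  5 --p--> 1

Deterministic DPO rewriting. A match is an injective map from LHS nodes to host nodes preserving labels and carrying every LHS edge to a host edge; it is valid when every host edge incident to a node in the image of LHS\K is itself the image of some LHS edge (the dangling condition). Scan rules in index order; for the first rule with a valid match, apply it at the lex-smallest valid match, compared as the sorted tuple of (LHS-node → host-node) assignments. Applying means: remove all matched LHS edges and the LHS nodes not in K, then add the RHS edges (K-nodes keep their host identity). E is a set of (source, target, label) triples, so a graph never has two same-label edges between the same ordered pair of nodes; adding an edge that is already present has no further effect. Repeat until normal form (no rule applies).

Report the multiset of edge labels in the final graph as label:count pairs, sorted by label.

start.  V:7 E:6  edges: 0-r->1 1-q->1 1-q->4 2-p->1 4-q->1 5-p->1
1. fire R0 via {0↦1, 1↦2, 2↦3}  →  V:5 E:5  edges: 0-r->1 1-q->1 1-q->4 4-q->1 5-p->1
2. fire R0 via {0↦1, 1↦5, 2↦6}  →  V:3 E:4  edges: 0-r->1 1-q->1 1-q->4 4-q->1
3. fire R3 via {0↦4, 1↦1}  →  V:2 E:2  edges: 0-r->1 1-q->1
final graph: no rule applies after step 3
NF edges: [(0, 1, 'r'), (1, 1, 'q')]

Answer: q:1 r:1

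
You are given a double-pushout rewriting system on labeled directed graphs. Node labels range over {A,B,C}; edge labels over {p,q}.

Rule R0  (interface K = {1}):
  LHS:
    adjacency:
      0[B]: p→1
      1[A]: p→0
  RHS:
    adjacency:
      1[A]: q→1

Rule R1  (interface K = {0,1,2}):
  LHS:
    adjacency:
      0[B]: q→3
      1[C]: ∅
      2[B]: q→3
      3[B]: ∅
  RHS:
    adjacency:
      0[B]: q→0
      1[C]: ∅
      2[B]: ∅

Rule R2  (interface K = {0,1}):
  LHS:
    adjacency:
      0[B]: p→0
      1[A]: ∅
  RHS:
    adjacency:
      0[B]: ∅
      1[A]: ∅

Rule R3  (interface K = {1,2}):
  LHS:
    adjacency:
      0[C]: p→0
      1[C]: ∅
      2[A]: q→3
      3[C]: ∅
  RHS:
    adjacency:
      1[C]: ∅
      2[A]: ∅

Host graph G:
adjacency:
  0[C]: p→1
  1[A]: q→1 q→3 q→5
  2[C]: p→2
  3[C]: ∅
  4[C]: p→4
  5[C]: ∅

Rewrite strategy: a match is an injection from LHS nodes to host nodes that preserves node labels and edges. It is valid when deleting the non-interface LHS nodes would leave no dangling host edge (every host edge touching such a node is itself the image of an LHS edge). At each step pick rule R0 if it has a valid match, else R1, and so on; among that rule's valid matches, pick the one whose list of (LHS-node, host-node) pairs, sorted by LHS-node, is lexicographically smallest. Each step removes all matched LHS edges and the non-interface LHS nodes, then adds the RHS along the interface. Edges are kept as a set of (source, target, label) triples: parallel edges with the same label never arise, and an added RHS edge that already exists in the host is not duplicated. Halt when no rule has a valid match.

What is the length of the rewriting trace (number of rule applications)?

Answer: 2

Derivation:
start.  V:6 E:6  edges: 0-p->1 1-q->1 1-q->3 1-q->5 2-p->2 4-p->4
1. fire R3 via {0↦2, 1↦0, 2↦1, 3↦3}  →  V:4 E:4  edges: 0-p->1 1-q->1 1-q->5 4-p->4
2. fire R3 via {0↦4, 1↦0, 2↦1, 3↦5}  →  V:2 E:2  edges: 0-p->1 1-q->1
halt: no rule applies after step 2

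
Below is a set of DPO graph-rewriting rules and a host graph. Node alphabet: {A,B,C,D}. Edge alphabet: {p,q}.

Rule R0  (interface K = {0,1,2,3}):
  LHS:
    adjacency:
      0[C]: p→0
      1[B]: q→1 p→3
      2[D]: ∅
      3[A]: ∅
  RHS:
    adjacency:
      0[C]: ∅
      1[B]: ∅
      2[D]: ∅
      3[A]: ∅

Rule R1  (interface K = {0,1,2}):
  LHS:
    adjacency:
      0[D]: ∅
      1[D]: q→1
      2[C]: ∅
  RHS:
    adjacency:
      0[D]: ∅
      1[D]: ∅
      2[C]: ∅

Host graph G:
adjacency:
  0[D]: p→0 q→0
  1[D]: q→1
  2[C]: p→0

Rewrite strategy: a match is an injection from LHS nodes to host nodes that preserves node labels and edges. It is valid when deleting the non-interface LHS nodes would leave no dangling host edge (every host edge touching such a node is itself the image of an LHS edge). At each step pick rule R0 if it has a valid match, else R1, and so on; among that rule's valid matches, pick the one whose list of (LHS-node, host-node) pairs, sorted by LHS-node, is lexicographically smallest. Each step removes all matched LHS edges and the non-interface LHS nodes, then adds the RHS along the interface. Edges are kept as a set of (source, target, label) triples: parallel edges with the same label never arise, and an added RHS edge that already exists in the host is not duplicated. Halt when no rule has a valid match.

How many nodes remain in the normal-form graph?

start.  V:3 E:4  edges: 0-p->0 0-q->0 1-q->1 2-p->0
1. fire R1 via {0↦0, 1↦1, 2↦2}  →  V:3 E:3  edges: 0-p->0 0-q->0 2-p->0
2. fire R1 via {0↦1, 1↦0, 2↦2}  →  V:3 E:2  edges: 0-p->0 2-p->0
halt: no rule applies after step 2
NF nodes: {0:D, 1:D, 2:C}

Answer: 3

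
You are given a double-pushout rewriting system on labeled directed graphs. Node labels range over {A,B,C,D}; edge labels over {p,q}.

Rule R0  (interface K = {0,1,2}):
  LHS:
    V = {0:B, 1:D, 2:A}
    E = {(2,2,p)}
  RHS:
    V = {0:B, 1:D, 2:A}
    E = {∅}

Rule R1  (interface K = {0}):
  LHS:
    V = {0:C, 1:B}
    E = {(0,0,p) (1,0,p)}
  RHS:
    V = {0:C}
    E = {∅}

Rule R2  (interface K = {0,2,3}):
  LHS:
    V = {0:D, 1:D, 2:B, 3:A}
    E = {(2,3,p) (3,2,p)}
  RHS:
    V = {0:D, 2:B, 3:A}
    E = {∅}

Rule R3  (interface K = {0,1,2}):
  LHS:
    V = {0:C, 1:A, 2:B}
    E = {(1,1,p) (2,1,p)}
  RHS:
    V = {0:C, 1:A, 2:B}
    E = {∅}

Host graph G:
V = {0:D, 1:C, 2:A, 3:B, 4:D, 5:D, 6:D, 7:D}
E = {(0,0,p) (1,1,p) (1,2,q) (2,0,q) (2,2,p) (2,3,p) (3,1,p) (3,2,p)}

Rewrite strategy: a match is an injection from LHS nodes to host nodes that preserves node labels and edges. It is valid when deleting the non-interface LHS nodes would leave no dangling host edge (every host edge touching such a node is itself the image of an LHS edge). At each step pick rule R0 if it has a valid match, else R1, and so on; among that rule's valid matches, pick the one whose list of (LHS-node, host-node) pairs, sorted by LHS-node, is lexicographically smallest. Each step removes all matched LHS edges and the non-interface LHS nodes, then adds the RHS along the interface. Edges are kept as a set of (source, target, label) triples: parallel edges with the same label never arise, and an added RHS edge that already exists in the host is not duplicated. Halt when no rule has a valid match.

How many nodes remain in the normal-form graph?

Answer: 6

Steps:
start.  V:8 E:8  edges: 0-p->0 1-p->1 1-q->2 2-q->0 2-p->2 2-p->3 3-p->1 3-p->2
1. fire R0 via {0↦3, 1↦0, 2↦2}  →  V:8 E:7  edges: 0-p->0 1-p->1 1-q->2 2-q->0 2-p->3 3-p->1 3-p->2
2. fire R2 via {0↦0, 1↦4, 2↦3, 3↦2}  →  V:7 E:5  edges: 0-p->0 1-p->1 1-q->2 2-q->0 3-p->1
3. fire R1 via {0↦1, 1↦3}  →  V:6 E:3  edges: 0-p->0 1-q->2 2-q->0
normal form: no rule applies after step 3
NF nodes: {0:D, 1:C, 2:A, 5:D, 6:D, 7:D}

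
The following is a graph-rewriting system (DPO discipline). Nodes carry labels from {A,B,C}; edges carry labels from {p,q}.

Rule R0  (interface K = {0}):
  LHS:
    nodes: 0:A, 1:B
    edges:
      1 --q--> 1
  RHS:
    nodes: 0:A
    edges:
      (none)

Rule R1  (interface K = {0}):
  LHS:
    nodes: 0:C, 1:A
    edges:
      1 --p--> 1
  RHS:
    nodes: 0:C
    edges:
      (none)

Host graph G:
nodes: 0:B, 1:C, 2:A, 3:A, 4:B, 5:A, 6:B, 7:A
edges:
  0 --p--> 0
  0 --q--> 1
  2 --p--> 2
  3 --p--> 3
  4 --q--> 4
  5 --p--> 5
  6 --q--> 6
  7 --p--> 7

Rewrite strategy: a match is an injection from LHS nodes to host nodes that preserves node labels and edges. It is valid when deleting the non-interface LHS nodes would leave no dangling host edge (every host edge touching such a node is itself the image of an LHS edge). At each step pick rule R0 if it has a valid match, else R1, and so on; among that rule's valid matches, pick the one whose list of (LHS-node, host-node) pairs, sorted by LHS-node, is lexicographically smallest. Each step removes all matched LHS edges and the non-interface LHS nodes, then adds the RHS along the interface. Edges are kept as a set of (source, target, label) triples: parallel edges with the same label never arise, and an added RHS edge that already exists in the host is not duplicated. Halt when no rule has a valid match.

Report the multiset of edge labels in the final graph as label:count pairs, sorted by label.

start.  V:8 E:8  edges: 0-p->0 0-q->1 2-p->2 3-p->3 4-q->4 5-p->5 6-q->6 7-p->7
1. fire R0 via {0↦2, 1↦4}  →  V:7 E:7  edges: 0-p->0 0-q->1 2-p->2 3-p->3 5-p->5 6-q->6 7-p->7
2. fire R0 via {0↦2, 1↦6}  →  V:6 E:6  edges: 0-p->0 0-q->1 2-p->2 3-p->3 5-p->5 7-p->7
3. fire R1 via {0↦1, 1↦2}  →  V:5 E:5  edges: 0-p->0 0-q->1 3-p->3 5-p->5 7-p->7
4. fire R1 via {0↦1, 1↦3}  →  V:4 E:4  edges: 0-p->0 0-q->1 5-p->5 7-p->7
5. fire R1 via {0↦1, 1↦5}  →  V:3 E:3  edges: 0-p->0 0-q->1 7-p->7
6. fire R1 via {0↦1, 1↦7}  →  V:2 E:2  edges: 0-p->0 0-q->1
halt: no rule applies after step 6
NF edges: [(0, 0, 'p'), (0, 1, 'q')]

Answer: p:1 q:1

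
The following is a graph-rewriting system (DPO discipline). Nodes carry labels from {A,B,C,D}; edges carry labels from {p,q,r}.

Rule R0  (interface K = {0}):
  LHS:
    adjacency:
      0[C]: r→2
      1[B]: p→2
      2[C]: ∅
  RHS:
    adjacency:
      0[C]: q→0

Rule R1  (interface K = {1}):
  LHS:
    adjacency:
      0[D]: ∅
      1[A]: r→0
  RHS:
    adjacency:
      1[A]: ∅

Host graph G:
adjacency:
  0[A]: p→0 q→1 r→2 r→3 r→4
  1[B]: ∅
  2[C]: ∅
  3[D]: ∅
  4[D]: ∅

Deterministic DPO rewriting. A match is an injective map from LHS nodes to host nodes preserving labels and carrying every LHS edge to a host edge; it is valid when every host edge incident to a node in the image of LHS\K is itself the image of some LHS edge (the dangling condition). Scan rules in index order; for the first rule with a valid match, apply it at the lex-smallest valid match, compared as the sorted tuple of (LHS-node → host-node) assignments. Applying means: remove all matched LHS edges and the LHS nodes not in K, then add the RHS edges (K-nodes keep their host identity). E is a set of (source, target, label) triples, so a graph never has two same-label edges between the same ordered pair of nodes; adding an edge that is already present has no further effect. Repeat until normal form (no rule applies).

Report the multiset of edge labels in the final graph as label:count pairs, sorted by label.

initial: |V|=5 |E|=5  E = 0-p->0 0-q->1 0-r->2 0-r->3 0-r->4
step 1: apply R1 at {0↦3, 1↦0}  → |V|=4 |E|=4  E = 0-p->0 0-q->1 0-r->2 0-r->4
step 2: apply R1 at {0↦4, 1↦0}  → |V|=3 |E|=3  E = 0-p->0 0-q->1 0-r->2
normal form: no rule applies after step 2
NF edges: [(0, 0, 'p'), (0, 1, 'q'), (0, 2, 'r')]

Answer: p:1 q:1 r:1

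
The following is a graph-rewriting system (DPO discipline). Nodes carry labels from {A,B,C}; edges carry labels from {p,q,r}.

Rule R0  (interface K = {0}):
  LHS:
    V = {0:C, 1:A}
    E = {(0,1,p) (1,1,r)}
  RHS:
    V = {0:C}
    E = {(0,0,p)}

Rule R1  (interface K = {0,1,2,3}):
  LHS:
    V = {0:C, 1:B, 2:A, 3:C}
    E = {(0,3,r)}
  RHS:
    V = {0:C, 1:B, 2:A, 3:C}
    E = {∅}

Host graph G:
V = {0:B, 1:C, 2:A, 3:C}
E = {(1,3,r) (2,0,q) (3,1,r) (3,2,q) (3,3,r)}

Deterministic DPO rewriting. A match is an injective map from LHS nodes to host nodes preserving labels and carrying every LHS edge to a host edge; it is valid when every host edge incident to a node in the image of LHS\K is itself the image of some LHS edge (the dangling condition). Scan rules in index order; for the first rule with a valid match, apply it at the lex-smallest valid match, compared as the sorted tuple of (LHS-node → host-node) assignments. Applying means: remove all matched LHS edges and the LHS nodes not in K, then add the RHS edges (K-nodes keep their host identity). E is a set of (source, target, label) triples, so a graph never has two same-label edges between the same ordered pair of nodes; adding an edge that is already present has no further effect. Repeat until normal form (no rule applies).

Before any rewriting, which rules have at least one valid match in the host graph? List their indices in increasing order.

Answer: [R1]

Derivation:
R0: no valid match — LHS pattern not found
R1: 2 valid matches — {0↦1, 1↦0, 2↦2, 3↦3}, {0↦3, 1↦0, 2↦2, 3↦1}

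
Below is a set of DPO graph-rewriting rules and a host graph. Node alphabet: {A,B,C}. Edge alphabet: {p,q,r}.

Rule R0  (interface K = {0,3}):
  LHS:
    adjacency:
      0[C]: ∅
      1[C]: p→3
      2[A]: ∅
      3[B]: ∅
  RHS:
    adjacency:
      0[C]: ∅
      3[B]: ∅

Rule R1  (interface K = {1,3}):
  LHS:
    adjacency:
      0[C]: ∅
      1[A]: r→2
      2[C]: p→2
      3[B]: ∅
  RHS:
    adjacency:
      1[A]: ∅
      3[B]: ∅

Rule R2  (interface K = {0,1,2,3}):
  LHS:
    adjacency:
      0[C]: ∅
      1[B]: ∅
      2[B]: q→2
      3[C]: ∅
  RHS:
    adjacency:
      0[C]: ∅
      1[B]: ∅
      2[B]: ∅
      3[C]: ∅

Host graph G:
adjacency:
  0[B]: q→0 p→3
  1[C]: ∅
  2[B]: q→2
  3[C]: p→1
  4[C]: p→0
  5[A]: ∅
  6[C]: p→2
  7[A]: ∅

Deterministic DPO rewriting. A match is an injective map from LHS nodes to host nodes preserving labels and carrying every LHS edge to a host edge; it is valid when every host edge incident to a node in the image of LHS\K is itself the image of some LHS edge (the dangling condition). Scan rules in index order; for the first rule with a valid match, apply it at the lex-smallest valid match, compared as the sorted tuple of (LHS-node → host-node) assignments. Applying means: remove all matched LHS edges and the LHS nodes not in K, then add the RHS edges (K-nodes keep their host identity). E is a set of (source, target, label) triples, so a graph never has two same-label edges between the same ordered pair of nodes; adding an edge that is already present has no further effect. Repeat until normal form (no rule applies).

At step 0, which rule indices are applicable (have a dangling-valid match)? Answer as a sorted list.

Answer: [R0,R2]

Derivation:
R0: 12 valid matches — {0↦1, 1↦4, 2↦5, 3↦0}, {0↦1, 1↦4, 2↦7, 3↦0}, {0↦1, 1↦6, 2↦5, 3↦2} (+9 more)
R1: no valid match — LHS pattern not found
R2: 24 valid matches — {0↦1, 1↦0, 2↦2, 3↦3}, {0↦1, 1↦0, 2↦2, 3↦4}, {0↦1, 1↦0, 2↦2, 3↦6} (+21 more)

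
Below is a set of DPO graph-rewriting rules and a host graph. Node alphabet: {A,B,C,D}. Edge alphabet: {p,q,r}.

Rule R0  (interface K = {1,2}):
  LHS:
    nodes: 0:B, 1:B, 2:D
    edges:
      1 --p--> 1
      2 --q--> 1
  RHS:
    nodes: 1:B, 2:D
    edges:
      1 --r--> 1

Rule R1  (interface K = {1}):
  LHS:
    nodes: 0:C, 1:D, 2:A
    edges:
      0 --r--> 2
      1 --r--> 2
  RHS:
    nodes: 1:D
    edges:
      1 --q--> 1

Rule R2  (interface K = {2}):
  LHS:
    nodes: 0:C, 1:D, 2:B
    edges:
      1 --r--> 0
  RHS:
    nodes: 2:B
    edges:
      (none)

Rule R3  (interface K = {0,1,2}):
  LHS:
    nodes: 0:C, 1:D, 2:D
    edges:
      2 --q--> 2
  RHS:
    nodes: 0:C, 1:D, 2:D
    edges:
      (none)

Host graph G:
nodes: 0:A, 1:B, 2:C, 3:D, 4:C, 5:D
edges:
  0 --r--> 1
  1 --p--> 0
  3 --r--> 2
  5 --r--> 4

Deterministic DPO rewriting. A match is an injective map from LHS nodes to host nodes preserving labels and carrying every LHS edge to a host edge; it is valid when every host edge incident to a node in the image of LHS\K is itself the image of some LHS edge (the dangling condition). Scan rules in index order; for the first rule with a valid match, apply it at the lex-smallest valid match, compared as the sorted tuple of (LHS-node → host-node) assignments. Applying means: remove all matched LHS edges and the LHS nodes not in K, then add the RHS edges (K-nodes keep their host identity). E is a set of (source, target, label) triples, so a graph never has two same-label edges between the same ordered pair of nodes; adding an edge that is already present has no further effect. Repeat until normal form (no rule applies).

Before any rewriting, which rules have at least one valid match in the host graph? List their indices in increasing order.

Answer: [R2]

Derivation:
R0: no valid match — LHS pattern not found
R1: no valid match — LHS pattern not found
R2: 2 valid matches — {0↦2, 1↦3, 2↦1}, {0↦4, 1↦5, 2↦1}
R3: no valid match — LHS pattern not found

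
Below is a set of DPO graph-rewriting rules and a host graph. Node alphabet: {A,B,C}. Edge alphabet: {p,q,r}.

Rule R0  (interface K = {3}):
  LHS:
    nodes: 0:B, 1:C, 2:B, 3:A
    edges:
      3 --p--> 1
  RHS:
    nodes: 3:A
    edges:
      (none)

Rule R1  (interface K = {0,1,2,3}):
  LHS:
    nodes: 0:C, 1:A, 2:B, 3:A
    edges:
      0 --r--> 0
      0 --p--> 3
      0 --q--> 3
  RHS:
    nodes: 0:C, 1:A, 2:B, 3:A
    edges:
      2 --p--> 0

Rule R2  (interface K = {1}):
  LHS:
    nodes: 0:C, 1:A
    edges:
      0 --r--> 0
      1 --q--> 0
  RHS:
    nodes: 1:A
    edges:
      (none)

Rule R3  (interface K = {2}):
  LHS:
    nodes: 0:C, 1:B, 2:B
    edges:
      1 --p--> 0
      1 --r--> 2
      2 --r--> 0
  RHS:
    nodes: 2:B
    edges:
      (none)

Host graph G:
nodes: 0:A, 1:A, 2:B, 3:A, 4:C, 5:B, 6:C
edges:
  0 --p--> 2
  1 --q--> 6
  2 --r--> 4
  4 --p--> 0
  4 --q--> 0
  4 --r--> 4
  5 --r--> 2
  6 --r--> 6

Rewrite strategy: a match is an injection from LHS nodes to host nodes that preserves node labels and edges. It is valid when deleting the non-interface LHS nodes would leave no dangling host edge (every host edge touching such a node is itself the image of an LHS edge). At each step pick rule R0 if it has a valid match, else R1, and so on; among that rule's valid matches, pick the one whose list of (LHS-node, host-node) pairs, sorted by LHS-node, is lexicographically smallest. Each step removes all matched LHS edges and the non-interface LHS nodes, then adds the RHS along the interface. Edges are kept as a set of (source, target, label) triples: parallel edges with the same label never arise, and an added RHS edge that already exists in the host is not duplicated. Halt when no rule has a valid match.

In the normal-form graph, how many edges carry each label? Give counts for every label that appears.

initial: |V|=7 |E|=8  E = 0-p->2 1-q->6 2-r->4 4-p->0 4-q->0 4-r->4 5-r->2 6-r->6
step 1: apply R1 at {0↦4, 1↦1, 2↦2, 3↦0}  → |V|=7 |E|=6  E = 0-p->2 1-q->6 2-p->4 2-r->4 5-r->2 6-r->6
step 2: apply R2 at {0↦6, 1↦1}  → |V|=6 |E|=4  E = 0-p->2 2-p->4 2-r->4 5-r->2
normal form: no rule applies after step 2
NF edges: [(0, 2, 'p'), (2, 4, 'p'), (2, 4, 'r'), (5, 2, 'r')]

Answer: p:2 r:2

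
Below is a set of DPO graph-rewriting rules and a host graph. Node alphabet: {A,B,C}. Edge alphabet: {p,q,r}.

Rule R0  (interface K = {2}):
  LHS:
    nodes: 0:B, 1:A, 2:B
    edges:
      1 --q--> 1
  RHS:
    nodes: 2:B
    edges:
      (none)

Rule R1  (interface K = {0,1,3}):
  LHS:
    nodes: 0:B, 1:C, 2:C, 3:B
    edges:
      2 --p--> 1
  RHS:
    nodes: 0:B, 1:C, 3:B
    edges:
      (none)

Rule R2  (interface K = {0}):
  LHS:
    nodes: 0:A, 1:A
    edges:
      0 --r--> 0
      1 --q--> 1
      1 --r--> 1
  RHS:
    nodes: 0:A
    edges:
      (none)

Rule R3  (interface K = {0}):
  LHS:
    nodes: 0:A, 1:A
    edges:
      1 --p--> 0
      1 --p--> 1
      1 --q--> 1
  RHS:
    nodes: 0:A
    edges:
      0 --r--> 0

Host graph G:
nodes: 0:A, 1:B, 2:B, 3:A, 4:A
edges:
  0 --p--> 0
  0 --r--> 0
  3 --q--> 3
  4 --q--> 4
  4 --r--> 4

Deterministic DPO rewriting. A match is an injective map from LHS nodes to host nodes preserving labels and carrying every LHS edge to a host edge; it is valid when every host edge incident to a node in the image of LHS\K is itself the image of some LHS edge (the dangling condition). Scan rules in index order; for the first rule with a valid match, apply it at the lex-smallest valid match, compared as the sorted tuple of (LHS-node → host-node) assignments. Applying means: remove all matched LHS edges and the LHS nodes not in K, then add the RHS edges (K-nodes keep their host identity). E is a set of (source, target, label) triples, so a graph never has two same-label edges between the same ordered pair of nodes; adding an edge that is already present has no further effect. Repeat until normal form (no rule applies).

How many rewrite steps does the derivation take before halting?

Answer: 2

Derivation:
start.  V:5 E:5  edges: 0-p->0 0-r->0 3-q->3 4-q->4 4-r->4
1. fire R0 via {0↦1, 1↦3, 2↦2}  →  V:3 E:4  edges: 0-p->0 0-r->0 4-q->4 4-r->4
2. fire R2 via {0↦0, 1↦4}  →  V:2 E:1  edges: 0-p->0
final graph: no rule applies after step 2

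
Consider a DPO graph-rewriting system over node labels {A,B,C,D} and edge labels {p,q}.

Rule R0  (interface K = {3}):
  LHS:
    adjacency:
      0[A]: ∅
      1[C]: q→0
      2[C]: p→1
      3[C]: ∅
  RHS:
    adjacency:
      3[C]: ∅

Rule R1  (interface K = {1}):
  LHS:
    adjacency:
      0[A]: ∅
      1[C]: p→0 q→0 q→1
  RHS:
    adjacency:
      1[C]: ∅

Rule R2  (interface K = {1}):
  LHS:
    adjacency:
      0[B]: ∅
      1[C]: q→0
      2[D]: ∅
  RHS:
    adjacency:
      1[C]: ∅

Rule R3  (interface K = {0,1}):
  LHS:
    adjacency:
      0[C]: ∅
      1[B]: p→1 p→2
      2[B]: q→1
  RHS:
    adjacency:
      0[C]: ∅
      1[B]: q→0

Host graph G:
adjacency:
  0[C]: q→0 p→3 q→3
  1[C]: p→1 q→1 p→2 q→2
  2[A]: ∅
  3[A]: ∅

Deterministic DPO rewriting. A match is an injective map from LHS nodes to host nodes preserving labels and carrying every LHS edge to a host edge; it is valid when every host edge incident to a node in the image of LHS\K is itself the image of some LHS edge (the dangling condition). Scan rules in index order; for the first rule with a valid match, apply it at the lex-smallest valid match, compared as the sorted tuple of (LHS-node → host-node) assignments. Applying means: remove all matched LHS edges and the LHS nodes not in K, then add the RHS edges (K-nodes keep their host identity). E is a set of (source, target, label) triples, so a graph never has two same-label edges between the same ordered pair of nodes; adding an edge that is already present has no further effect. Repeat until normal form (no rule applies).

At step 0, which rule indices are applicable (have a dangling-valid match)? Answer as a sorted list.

Answer: [R1]

Rewrite trace:
R0: no valid match — LHS pattern not found
R1: 2 valid matches — {0↦2, 1↦1}, {0↦3, 1↦0}
R2: no valid match — LHS pattern not found
R3: no valid match — LHS pattern not found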